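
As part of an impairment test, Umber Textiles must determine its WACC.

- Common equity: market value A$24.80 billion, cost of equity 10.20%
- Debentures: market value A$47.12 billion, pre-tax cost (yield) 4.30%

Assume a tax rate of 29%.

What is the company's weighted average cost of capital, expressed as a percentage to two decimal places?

5.52%

Total capital V = 24.8 + 47.12 = 71.92.
Equity: weight = 24.8/71.92 = 0.3448; cost = 10.2%.
Debentures: weight = 47.12/71.92 = 0.6552; after-tax cost = 4.3% × (1 − 29%) = 3.0530%.
WACC = 0.3448 × 10.2000% + 0.6552 × 3.0530% = 5.5175%.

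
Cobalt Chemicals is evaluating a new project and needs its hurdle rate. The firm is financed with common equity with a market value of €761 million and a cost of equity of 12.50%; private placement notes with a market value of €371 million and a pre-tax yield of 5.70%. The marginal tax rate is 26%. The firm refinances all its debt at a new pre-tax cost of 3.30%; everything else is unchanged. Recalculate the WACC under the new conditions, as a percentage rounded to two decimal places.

After the change:
Total capital V = 761 + 371 = 1132.
Equity: weight = 761/1132 = 0.6723; cost = 12.5%.
Private placement notes: weight = 371/1132 = 0.3277; after-tax cost = 3.3% × (1 − 26%) = 2.4420%.
WACC = 0.6723 × 12.5000% + 0.3277 × 2.4420% = 9.2036%.

9.20%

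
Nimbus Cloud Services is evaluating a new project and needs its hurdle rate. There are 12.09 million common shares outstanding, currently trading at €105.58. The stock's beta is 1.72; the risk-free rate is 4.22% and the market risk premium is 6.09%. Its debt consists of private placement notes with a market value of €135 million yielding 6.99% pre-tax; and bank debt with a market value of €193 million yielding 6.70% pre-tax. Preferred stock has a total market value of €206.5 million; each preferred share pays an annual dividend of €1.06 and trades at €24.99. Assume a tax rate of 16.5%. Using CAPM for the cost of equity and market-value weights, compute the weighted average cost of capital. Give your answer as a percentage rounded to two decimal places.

11.87%

Cost of equity via CAPM: Re = 4.22% + 1.72 × 6.09% = 14.6948%.
Cost of preferred: Rp = 1.06 / 24.99 = 4.2417%.
Market value of equity E = 105.58 × 12.09m = 1276.4622m.
Total capital V = 1276.4622 + 206.5 + 135 + 193 = 1810.9622.
Equity: weight = 1276.4622/1810.9622 = 0.7049; cost = 14.6948%.
Preferred: weight = 206.5/1810.9622 = 0.1140; cost = 4.2417%.
Private placement notes: weight = 135/1810.9622 = 0.0745; after-tax cost = 6.99% × (1 − 16.5%) = 5.8366%.
Bank debt: weight = 193/1810.9622 = 0.1066; after-tax cost = 6.7% × (1 − 16.5%) = 5.5945%.
WACC = 0.7049 × 14.6948% + 0.1140 × 4.2417% + 0.0745 × 5.8366% + 0.1066 × 5.5945% = 11.8727%.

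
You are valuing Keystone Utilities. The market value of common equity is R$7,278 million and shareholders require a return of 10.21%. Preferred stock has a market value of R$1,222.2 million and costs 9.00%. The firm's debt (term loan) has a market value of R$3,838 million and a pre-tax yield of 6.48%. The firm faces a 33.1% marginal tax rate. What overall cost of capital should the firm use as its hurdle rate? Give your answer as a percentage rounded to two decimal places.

8.26%

Total capital V = 7278 + 1222.2 + 3838 = 12338.2.
Equity: weight = 7278/12338.2 = 0.5899; cost = 10.21%.
Preferred: weight = 1222.2/12338.2 = 0.0991; cost = 9%.
Term loan: weight = 3838/12338.2 = 0.3111; after-tax cost = 6.48% × (1 − 33.1%) = 4.3351%.
WACC = 0.5899 × 10.2100% + 0.0991 × 9.0000% + 0.3111 × 4.3351% = 8.2627%.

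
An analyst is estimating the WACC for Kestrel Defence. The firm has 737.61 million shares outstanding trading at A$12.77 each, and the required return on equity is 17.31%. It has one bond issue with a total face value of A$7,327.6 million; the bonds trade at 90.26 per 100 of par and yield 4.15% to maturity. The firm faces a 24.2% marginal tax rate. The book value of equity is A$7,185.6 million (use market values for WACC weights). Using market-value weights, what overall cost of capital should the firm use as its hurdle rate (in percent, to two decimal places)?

11.47%

Market value of equity E = 12.77 × 737.61m = 9419.2797m. Market value of debt D = 7327.6m × 90.26/100 = 6613.89176m.
Total capital V = 9419.2797 + 6613.89176 = 16033.17146.
Equity: weight = 9419.2797/16033.17146 = 0.5875; cost = 17.31%.
Bonds outstanding: weight = 6613.89176/16033.17146 = 0.4125; after-tax cost = 4.15% × (1 − 24.2%) = 3.1457%.
WACC = 0.5875 × 17.3100% + 0.4125 × 3.1457% = 11.4670%.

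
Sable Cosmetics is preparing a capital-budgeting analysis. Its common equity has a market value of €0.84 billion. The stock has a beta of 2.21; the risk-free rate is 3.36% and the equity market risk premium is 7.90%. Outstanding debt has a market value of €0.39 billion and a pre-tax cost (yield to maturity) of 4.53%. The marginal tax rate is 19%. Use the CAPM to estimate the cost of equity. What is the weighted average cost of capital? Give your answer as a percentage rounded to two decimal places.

15.38%

Cost of equity via CAPM: Re = 3.36% + 2.21 × 7.9% = 20.8190%.
Total capital V = 0.84 + 0.39 = 1.23.
Equity: weight = 0.84/1.23 = 0.6829; cost = 20.819%.
Debt: weight = 0.39/1.23 = 0.3171; after-tax cost = 4.53% × (1 − 19%) = 3.6693%.
WACC = 0.6829 × 20.8190% + 0.3171 × 3.6693% = 15.3813%.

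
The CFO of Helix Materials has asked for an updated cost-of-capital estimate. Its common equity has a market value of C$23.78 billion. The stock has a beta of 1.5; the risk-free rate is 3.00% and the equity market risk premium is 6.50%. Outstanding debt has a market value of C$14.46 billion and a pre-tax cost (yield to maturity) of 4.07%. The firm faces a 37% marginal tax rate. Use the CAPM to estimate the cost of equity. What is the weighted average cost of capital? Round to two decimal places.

Cost of equity via CAPM: Re = 3.0% + 1.5 × 6.5% = 12.7500%.
Total capital V = 23.78 + 14.46 = 38.24.
Equity: weight = 23.78/38.24 = 0.6219; cost = 12.75%.
Debt: weight = 14.46/38.24 = 0.3781; after-tax cost = 4.07% × (1 − 37%) = 2.5641%.
WACC = 0.6219 × 12.7500% + 0.3781 × 2.5641% = 8.8983%.

8.90%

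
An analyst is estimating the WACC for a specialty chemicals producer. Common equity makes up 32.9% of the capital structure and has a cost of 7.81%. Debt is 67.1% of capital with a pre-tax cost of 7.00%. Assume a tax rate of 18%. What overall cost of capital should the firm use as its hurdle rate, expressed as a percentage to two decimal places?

After-tax cost of debt = 7% × (1 − 18%) = 5.7400%.
WACC = 0.329 × 7.8100% + 0.671 × 5.7400% = 6.4210%.

6.42%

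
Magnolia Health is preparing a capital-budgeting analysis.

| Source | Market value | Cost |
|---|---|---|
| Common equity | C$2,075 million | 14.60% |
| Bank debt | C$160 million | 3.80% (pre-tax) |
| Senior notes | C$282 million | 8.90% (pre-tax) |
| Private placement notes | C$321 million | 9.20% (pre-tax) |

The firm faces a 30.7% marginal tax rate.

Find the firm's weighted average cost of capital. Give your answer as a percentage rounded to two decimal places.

12.16%

Total capital V = 2075 + 160 + 282 + 321 = 2838.
Equity: weight = 2075/2838 = 0.7311; cost = 14.6%.
Bank debt: weight = 160/2838 = 0.0564; after-tax cost = 3.8% × (1 − 30.7%) = 2.6334%.
Senior notes: weight = 282/2838 = 0.0994; after-tax cost = 8.9% × (1 − 30.7%) = 6.1677%.
Private placement notes: weight = 321/2838 = 0.1131; after-tax cost = 9.2% × (1 − 30.7%) = 6.3756%.
WACC = 0.7311 × 14.6000% + 0.0564 × 2.6334% + 0.0994 × 6.1677% + 0.1131 × 6.3756% = 12.1572%.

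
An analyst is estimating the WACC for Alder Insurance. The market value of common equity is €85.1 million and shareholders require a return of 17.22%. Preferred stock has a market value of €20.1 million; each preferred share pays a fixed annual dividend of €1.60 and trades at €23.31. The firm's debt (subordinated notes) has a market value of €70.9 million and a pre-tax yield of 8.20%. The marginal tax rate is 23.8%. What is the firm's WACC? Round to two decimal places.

Cost of preferred: Rp = 1.6 / 23.31 = 6.8640%.
Total capital V = 85.1 + 20.1 + 70.9 = 176.1.
Equity: weight = 85.1/176.1 = 0.4832; cost = 17.22%.
Preferred: weight = 20.1/176.1 = 0.1141; cost = 6.864%.
Subordinated notes: weight = 70.9/176.1 = 0.4026; after-tax cost = 8.2% × (1 − 23.8%) = 6.2484%.
WACC = 0.4832 × 17.2200% + 0.1141 × 6.8640% + 0.4026 × 6.2484% = 11.6207%.

11.62%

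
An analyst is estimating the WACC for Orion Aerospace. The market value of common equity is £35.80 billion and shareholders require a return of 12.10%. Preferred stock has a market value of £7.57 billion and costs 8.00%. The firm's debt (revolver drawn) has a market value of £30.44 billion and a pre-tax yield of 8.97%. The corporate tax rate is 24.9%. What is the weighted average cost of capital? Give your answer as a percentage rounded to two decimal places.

Total capital V = 35.8 + 7.57 + 30.44 = 73.81.
Equity: weight = 35.8/73.81 = 0.4850; cost = 12.1%.
Preferred: weight = 7.57/73.81 = 0.1026; cost = 8%.
Revolver drawn: weight = 30.44/73.81 = 0.4124; after-tax cost = 8.97% × (1 − 24.9%) = 6.7365%.
WACC = 0.4850 × 12.1000% + 0.1026 × 8.0000% + 0.4124 × 6.7365% = 9.4675%.

9.47%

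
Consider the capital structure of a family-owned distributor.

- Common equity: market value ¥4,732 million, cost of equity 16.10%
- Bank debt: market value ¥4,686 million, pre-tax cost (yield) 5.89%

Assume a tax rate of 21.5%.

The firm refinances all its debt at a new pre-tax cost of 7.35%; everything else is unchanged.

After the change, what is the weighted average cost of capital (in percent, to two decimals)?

After the change:
Total capital V = 4732 + 4686 = 9418.
Equity: weight = 4732/9418 = 0.5024; cost = 16.1%.
Bank debt: weight = 4686/9418 = 0.4976; after-tax cost = 7.35% × (1 − 21.5%) = 5.7698%.
WACC = 0.5024 × 16.1000% + 0.4976 × 5.7698% = 10.9601%.

10.96%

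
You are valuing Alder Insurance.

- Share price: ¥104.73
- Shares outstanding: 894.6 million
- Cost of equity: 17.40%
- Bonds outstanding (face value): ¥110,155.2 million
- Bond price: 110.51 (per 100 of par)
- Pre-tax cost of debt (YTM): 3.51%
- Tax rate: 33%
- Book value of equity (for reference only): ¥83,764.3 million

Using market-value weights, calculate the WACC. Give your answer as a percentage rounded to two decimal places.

Market value of equity E = 104.73 × 894.6m = 93691.458m. Market value of debt D = 110155.2m × 110.51/100 = 121732.51152m.
Total capital V = 93691.458 + 121732.51152 = 215423.96952.
Equity: weight = 93691.458/215423.96952 = 0.4349; cost = 17.4%.
Bonds outstanding: weight = 121732.51152/215423.96952 = 0.5651; after-tax cost = 3.51% × (1 − 33%) = 2.3517%.
WACC = 0.4349 × 17.4000% + 0.5651 × 2.3517% = 8.8965%.

8.90%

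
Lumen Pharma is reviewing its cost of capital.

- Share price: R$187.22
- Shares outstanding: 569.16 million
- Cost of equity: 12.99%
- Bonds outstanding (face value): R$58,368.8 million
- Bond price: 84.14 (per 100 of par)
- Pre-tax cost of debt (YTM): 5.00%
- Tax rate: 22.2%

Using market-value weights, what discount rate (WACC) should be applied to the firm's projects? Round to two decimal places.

10.12%

Market value of equity E = 187.22 × 569.16m = 106558.1352m. Market value of debt D = 58368.8m × 84.14/100 = 49111.50832m.
Total capital V = 106558.1352 + 49111.50832 = 155669.64352.
Equity: weight = 106558.1352/155669.64352 = 0.6845; cost = 12.99%.
Bonds outstanding: weight = 49111.50832/155669.64352 = 0.3155; after-tax cost = 5% × (1 − 22.2%) = 3.8900%.
WACC = 0.6845 × 12.9900% + 0.3155 × 3.8900% = 10.1191%.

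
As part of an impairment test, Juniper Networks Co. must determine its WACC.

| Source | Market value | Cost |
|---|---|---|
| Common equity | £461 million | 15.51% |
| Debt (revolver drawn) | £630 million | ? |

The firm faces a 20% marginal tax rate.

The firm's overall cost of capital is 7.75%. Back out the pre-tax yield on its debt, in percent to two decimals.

2.59%

Total capital V = 461 + 630 = 1091.
Equity weight = 461/1091 = 0.4225.
Revolver drawn weight = 630/1091 = 0.5775.
Equity contribution = 0.4225 × 15.51% = 6.5537%.
Remaining for debt = 7.75% − 6.5537% = 1.1963%.
Rd × (1 − 20%) × 0.5775 = 1.1963%  ⇒  Rd = 2.5896%.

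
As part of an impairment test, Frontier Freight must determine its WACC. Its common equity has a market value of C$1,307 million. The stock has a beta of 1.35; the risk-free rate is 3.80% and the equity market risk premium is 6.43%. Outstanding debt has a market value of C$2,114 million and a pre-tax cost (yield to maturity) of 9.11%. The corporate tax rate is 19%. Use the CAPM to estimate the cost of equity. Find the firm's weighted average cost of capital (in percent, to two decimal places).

9.33%

Cost of equity via CAPM: Re = 3.8% + 1.35 × 6.43% = 12.4805%.
Total capital V = 1307 + 2114 = 3421.
Equity: weight = 1307/3421 = 0.3821; cost = 12.4805%.
Debt: weight = 2114/3421 = 0.6179; after-tax cost = 9.11% × (1 − 19%) = 7.3791%.
WACC = 0.3821 × 12.4805% + 0.6179 × 7.3791% = 9.3281%.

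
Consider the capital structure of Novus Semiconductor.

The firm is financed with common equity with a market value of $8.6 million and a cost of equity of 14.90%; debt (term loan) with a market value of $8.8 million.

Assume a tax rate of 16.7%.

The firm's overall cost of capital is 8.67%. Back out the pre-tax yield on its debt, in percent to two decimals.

Total capital V = 8.6 + 8.8 = 17.4.
Equity weight = 8.6/17.4 = 0.4943.
Term loan weight = 8.8/17.4 = 0.5057.
Equity contribution = 0.4943 × 14.9% = 7.3644%.
Remaining for debt = 8.67% − 7.3644% = 1.3056%.
Rd × (1 − 16.7%) × 0.5057 = 1.3056%  ⇒  Rd = 3.0991%.

3.10%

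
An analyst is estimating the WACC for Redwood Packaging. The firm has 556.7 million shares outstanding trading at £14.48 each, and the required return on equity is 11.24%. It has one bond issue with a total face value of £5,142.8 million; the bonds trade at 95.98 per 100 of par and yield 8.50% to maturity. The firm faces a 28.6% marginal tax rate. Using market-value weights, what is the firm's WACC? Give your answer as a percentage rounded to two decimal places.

Market value of equity E = 14.48 × 556.7m = 8061.016m. Market value of debt D = 5142.8m × 95.98/100 = 4936.05944m.
Total capital V = 8061.016 + 4936.05944 = 12997.07544.
Equity: weight = 8061.016/12997.07544 = 0.6202; cost = 11.24%.
Bonds outstanding: weight = 4936.05944/12997.07544 = 0.3798; after-tax cost = 8.5% × (1 − 28.6%) = 6.0690%.
WACC = 0.6202 × 11.2400% + 0.3798 × 6.0690% = 9.2761%.

9.28%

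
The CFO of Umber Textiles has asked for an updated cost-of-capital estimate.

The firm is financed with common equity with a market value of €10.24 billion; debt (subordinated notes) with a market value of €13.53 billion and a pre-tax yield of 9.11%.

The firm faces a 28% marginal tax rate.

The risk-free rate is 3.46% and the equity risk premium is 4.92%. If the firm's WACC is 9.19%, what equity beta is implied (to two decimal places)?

1.87

Total capital V = 10.24 + 13.53 = 23.77.
Equity weight = 10.24/23.77 = 0.4308.
Subordinated notes weight = 13.53/23.77 = 0.5692.
Debt contribution = 0.5692 × 9.11% × (1 − 28%) = 3.7335%.
Required equity contribution = 9.19% − 3.7335% = 5.4565%  ⇒  Re = 12.6660%.
CAPM: 12.6660% = 3.46% + β × 4.92%  ⇒  β = 1.8711.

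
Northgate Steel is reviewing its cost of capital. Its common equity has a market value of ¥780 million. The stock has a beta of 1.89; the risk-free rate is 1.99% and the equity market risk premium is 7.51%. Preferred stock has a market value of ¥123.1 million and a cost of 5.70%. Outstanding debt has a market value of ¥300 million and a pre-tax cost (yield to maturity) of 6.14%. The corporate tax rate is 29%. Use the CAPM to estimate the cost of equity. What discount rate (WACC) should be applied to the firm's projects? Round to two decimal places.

Cost of equity via CAPM: Re = 1.99% + 1.89 × 7.51% = 16.1839%.
Total capital V = 780 + 123.1 + 300 = 1203.1.
Equity: weight = 780/1203.1 = 0.6483; cost = 16.1839%.
Preferred: weight = 123.1/1203.1 = 0.1023; cost = 5.7%.
Debt: weight = 300/1203.1 = 0.2494; after-tax cost = 6.14% × (1 − 29%) = 4.3594%.
WACC = 0.6483 × 16.1839% + 0.1023 × 5.7000% + 0.2494 × 4.3594% = 12.1627%.

12.16%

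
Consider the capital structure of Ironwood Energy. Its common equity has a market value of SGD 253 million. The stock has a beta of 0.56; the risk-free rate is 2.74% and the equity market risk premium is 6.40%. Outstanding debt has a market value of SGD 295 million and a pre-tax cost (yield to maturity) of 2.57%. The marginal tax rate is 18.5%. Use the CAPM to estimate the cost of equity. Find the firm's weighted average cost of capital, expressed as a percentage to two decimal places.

4.05%

Cost of equity via CAPM: Re = 2.74% + 0.56 × 6.4% = 6.3240%.
Total capital V = 253 + 295 = 548.
Equity: weight = 253/548 = 0.4617; cost = 6.324%.
Debt: weight = 295/548 = 0.5383; after-tax cost = 2.57% × (1 − 18.5%) = 2.0945%.
WACC = 0.4617 × 6.3240% + 0.5383 × 2.0945% = 4.0472%.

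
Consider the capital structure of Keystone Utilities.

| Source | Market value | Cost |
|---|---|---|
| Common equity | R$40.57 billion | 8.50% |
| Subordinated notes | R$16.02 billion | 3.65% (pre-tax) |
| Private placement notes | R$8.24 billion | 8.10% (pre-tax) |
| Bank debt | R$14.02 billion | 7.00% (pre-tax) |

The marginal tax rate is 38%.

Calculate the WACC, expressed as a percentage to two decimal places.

Total capital V = 40.57 + 16.02 + 8.24 + 14.02 = 78.85.
Equity: weight = 40.57/78.85 = 0.5145; cost = 8.5%.
Subordinated notes: weight = 16.02/78.85 = 0.2032; after-tax cost = 3.65% × (1 − 38%) = 2.2630%.
Private placement notes: weight = 8.24/78.85 = 0.1045; after-tax cost = 8.1% × (1 − 38%) = 5.0220%.
Bank debt: weight = 14.02/78.85 = 0.1778; after-tax cost = 7% × (1 − 38%) = 4.3400%.
WACC = 0.5145 × 8.5000% + 0.2032 × 2.2630% + 0.1045 × 5.0220% + 0.1778 × 4.3400% = 6.1297%.

6.13%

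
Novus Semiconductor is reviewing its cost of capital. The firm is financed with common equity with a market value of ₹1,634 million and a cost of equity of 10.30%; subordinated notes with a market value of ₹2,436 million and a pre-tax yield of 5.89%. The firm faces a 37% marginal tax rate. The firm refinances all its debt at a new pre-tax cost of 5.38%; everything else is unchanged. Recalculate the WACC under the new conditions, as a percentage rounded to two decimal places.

6.16%

After the change:
Total capital V = 1634 + 2436 = 4070.
Equity: weight = 1634/4070 = 0.4015; cost = 10.3%.
Subordinated notes: weight = 2436/4070 = 0.5985; after-tax cost = 5.38% × (1 − 37%) = 3.3894%.
WACC = 0.4015 × 10.3000% + 0.5985 × 3.3894% = 6.1638%.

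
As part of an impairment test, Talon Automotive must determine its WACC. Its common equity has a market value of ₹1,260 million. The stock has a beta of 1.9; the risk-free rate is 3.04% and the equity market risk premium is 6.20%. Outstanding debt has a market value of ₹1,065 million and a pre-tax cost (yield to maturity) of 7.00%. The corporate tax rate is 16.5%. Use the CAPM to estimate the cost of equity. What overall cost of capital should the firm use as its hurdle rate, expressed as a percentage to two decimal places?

Cost of equity via CAPM: Re = 3.04% + 1.9 × 6.2% = 14.8200%.
Total capital V = 1260 + 1065 = 2325.
Equity: weight = 1260/2325 = 0.5419; cost = 14.82%.
Debt: weight = 1065/2325 = 0.4581; after-tax cost = 7% × (1 − 16.5%) = 5.8450%.
WACC = 0.5419 × 14.8200% + 0.4581 × 5.8450% = 10.7089%.

10.71%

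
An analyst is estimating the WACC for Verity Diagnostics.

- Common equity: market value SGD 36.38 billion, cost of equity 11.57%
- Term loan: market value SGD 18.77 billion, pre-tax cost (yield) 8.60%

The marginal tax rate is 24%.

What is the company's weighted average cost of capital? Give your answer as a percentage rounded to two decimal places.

Total capital V = 36.38 + 18.77 = 55.15.
Equity: weight = 36.38/55.15 = 0.6597; cost = 11.57%.
Term loan: weight = 18.77/55.15 = 0.3403; after-tax cost = 8.6% × (1 − 24%) = 6.5360%.
WACC = 0.6597 × 11.5700% + 0.3403 × 6.5360% = 9.8567%.

9.86%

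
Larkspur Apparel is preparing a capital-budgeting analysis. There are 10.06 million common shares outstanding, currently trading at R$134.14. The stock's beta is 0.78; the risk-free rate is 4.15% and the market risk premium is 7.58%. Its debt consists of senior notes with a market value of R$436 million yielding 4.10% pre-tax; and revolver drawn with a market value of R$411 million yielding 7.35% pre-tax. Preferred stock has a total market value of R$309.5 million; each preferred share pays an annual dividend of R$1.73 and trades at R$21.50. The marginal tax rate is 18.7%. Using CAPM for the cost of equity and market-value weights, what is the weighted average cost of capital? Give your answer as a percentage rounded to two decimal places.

Cost of equity via CAPM: Re = 4.15% + 0.78 × 7.58% = 10.0624%.
Cost of preferred: Rp = 1.73 / 21.5 = 8.0465%.
Market value of equity E = 134.14 × 10.06m = 1349.4484m.
Total capital V = 1349.4484 + 309.5 + 436 + 411 = 2505.9484.
Equity: weight = 1349.4484/2505.9484 = 0.5385; cost = 10.0624%.
Preferred: weight = 309.5/2505.9484 = 0.1235; cost = 8.0465%.
Senior notes: weight = 436/2505.9484 = 0.1740; after-tax cost = 4.1% × (1 − 18.7%) = 3.3333%.
Revolver drawn: weight = 411/2505.9484 = 0.1640; after-tax cost = 7.35% × (1 − 18.7%) = 5.9755%.
WACC = 0.5385 × 10.0624% + 0.1235 × 8.0465% + 0.1740 × 3.3333% + 0.1640 × 5.9755% = 7.9724%.

7.97%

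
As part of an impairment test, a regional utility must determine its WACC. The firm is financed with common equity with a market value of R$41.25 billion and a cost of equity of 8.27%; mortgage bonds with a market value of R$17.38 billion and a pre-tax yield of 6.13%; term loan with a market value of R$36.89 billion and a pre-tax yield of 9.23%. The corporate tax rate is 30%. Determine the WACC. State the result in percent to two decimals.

6.85%

Total capital V = 41.25 + 17.38 + 36.89 = 95.52.
Equity: weight = 41.25/95.52 = 0.4318; cost = 8.27%.
Mortgage bonds: weight = 17.38/95.52 = 0.1820; after-tax cost = 6.13% × (1 − 30%) = 4.2910%.
Term loan: weight = 36.89/95.52 = 0.3862; after-tax cost = 9.23% × (1 − 30%) = 6.4610%.
WACC = 0.4318 × 8.2700% + 0.1820 × 4.2910% + 0.3862 × 6.4610% = 6.8474%.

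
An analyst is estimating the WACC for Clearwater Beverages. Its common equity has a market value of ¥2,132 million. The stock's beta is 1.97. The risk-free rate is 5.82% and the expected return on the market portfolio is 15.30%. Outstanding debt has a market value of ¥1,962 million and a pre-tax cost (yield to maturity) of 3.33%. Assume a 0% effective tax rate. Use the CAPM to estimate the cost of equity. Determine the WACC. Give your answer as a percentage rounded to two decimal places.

14.35%

Market risk premium = 15.3% − 5.82% = 9.48%.
Cost of equity via CAPM: Re = 5.82% + 1.97 × 9.48% = 24.4956%.
Total capital V = 2132 + 1962 = 4094.
Equity: weight = 2132/4094 = 0.5208; cost = 24.4956%.
Debt: weight = 1962/4094 = 0.4792; after-tax cost = 3.33% × (1 − 0%) = 3.3300%.
WACC = 0.5208 × 24.4956% + 0.4792 × 3.3300% = 14.3522%.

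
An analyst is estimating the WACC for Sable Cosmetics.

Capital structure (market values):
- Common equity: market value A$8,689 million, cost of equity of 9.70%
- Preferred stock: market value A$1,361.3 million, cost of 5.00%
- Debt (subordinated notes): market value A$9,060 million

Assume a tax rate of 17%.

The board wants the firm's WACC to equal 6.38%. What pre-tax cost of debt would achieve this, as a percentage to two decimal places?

4.10%

Total capital V = 8689 + 1361.3 + 9060 = 19110.3.
Equity weight = 8689/19110.3 = 0.4547.
Preferred weight = 1361.3/19110.3 = 0.0712.
Subordinated notes weight = 9060/19110.3 = 0.4741.
Equity contribution = 0.4547 × 9.7% = 4.4104%.
Preferred contribution = 0.0712 × 5% = 0.3562%.
Remaining for debt = 6.38% − 4.7665% = 1.6135%.
Rd × (1 − 17%) × 0.4741 = 1.6135%  ⇒  Rd = 4.1004%.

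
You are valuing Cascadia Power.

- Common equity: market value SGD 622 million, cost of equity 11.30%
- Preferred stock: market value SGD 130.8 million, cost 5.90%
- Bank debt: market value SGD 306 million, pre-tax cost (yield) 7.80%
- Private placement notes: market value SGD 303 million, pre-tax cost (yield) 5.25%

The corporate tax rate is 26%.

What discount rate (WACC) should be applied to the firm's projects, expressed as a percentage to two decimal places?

7.89%

Total capital V = 622 + 130.8 + 306 + 303 = 1361.8.
Equity: weight = 622/1361.8 = 0.4567; cost = 11.3%.
Preferred: weight = 130.8/1361.8 = 0.0960; cost = 5.9%.
Bank debt: weight = 306/1361.8 = 0.2247; after-tax cost = 7.8% × (1 − 26%) = 5.7720%.
Private placement notes: weight = 303/1361.8 = 0.2225; after-tax cost = 5.25% × (1 − 26%) = 3.8850%.
WACC = 0.4567 × 11.3000% + 0.0960 × 5.9000% + 0.2247 × 5.7720% + 0.2225 × 3.8850% = 7.8893%.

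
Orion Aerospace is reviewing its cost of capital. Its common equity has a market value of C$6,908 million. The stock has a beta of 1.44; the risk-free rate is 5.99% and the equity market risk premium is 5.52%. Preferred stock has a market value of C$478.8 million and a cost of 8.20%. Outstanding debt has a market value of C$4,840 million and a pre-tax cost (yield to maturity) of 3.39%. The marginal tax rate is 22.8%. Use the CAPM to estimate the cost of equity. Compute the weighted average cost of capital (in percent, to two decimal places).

Cost of equity via CAPM: Re = 5.99% + 1.44 × 5.52% = 13.9388%.
Total capital V = 6908 + 478.8 + 4840 = 12226.8.
Equity: weight = 6908/12226.8 = 0.5650; cost = 13.9388%.
Preferred: weight = 478.8/12226.8 = 0.0392; cost = 8.2%.
Debt: weight = 4840/12226.8 = 0.3959; after-tax cost = 3.39% × (1 − 22.8%) = 2.6171%.
WACC = 0.5650 × 13.9388% + 0.0392 × 8.2000% + 0.3959 × 2.6171% = 9.2323%.

9.23%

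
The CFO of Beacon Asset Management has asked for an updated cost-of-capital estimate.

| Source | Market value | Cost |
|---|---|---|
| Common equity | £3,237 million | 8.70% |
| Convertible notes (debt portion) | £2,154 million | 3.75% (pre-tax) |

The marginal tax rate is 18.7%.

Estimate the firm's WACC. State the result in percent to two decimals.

Total capital V = 3237 + 2154 = 5391.
Equity: weight = 3237/5391 = 0.6004; cost = 8.7%.
Convertible notes (debt portion): weight = 2154/5391 = 0.3996; after-tax cost = 3.75% × (1 − 18.7%) = 3.0487%.
WACC = 0.6004 × 8.7000% + 0.3996 × 3.0487% = 6.4420%.

6.44%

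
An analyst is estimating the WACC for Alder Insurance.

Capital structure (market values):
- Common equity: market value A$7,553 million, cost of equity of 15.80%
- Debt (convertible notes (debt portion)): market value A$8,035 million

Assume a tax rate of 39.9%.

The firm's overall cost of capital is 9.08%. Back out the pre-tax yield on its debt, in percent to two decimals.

4.60%

Total capital V = 7553 + 8035 = 15588.
Equity weight = 7553/15588 = 0.4845.
Convertible notes (debt portion) weight = 8035/15588 = 0.5155.
Equity contribution = 0.4845 × 15.8% = 7.6557%.
Remaining for debt = 9.08% − 7.6557% = 1.4243%.
Rd × (1 − 39.9%) × 0.5155 = 1.4243%  ⇒  Rd = 4.5975%.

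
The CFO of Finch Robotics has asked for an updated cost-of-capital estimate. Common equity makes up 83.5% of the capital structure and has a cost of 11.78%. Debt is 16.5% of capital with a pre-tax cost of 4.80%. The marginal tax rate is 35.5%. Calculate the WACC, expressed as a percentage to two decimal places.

After-tax cost of debt = 4.8% × (1 − 35.5%) = 3.0960%.
WACC = 0.835 × 11.7800% + 0.165 × 3.0960% = 10.3471%.

10.35%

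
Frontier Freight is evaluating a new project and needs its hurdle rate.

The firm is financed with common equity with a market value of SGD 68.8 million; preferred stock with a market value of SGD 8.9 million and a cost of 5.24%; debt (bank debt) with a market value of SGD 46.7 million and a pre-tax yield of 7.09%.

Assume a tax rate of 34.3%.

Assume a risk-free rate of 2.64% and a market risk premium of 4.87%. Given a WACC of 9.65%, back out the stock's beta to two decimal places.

Total capital V = 68.8 + 8.9 + 46.7 = 124.4.
Equity weight = 68.8/124.4 = 0.5531.
Preferred weight = 8.9/124.4 = 0.0715.
Bank debt weight = 46.7/124.4 = 0.3754.
Debt contribution = 0.3754 × 7.09% × (1 − 34.3%) = 1.7487%.
Preferred contribution = 0.0715 × 5.24% = 0.3749%.
Required equity contribution = 9.65% − 2.1236% = 7.5264%  ⇒  Re = 13.6089%.
CAPM: 13.6089% = 2.64% + β × 4.87%  ⇒  β = 2.2523.

2.25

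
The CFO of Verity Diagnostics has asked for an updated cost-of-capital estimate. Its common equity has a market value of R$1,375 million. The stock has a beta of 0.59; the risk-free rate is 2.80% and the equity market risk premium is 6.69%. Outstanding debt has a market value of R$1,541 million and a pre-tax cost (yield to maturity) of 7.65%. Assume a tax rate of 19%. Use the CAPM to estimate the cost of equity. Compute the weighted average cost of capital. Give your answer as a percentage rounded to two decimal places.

Cost of equity via CAPM: Re = 2.8% + 0.59 × 6.69% = 6.7471%.
Total capital V = 1375 + 1541 = 2916.
Equity: weight = 1375/2916 = 0.4715; cost = 6.7471%.
Debt: weight = 1541/2916 = 0.5285; after-tax cost = 7.65% × (1 − 19%) = 6.1965%.
WACC = 0.4715 × 6.7471% + 0.5285 × 6.1965% = 6.4561%.

6.46%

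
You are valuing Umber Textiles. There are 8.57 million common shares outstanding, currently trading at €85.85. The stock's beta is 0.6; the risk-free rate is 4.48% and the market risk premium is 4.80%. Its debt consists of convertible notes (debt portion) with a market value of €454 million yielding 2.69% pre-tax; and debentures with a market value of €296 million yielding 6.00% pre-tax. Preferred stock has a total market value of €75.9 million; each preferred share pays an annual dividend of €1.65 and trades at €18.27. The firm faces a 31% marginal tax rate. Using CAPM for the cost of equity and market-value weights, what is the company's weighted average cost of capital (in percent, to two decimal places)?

5.23%

Cost of equity via CAPM: Re = 4.48% + 0.6 × 4.8% = 7.3600%.
Cost of preferred: Rp = 1.65 / 18.27 = 9.0312%.
Market value of equity E = 85.85 × 8.57m = 735.7345m.
Total capital V = 735.7345 + 75.9 + 454 + 296 = 1561.6345.
Equity: weight = 735.7345/1561.6345 = 0.4711; cost = 7.36%.
Preferred: weight = 75.9/1561.6345 = 0.0486; cost = 9.0312%.
Convertible notes (debt portion): weight = 454/1561.6345 = 0.2907; after-tax cost = 2.69% × (1 − 31%) = 1.8561%.
Debentures: weight = 296/1561.6345 = 0.1895; after-tax cost = 6% × (1 − 31%) = 4.1400%.
WACC = 0.4711 × 7.3600% + 0.0486 × 9.0312% + 0.2907 × 1.8561% + 0.1895 × 4.1400% = 5.2308%.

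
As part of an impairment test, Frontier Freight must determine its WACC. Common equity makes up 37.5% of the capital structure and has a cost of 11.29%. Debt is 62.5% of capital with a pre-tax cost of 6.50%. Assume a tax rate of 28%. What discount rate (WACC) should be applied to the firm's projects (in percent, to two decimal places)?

7.16%

After-tax cost of debt = 6.5% × (1 − 28%) = 4.6800%.
WACC = 0.375 × 11.2900% + 0.625 × 4.6800% = 7.1587%.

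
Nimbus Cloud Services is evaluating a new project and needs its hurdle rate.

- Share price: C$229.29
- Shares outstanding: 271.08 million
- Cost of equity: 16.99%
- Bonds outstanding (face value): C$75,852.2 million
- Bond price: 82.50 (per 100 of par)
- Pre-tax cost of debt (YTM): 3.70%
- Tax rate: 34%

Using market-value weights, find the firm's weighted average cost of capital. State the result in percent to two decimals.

9.69%

Market value of equity E = 229.29 × 271.08m = 62155.9332m. Market value of debt D = 75852.2m × 82.5/100 = 62578.065m.
Total capital V = 62155.9332 + 62578.065 = 124733.9982.
Equity: weight = 62155.9332/124733.9982 = 0.4983; cost = 16.99%.
Bonds outstanding: weight = 62578.065/124733.9982 = 0.5017; after-tax cost = 3.7% × (1 − 34%) = 2.4420%.
WACC = 0.4983 × 16.9900% + 0.5017 × 2.4420% = 9.6914%.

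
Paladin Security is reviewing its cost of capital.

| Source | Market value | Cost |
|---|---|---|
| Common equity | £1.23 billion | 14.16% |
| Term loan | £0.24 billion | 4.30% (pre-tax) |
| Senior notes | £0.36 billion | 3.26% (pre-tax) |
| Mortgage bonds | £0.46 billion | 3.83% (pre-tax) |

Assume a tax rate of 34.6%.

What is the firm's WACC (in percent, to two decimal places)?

8.74%

Total capital V = 1.23 + 0.24 + 0.36 + 0.46 = 2.29.
Equity: weight = 1.23/2.29 = 0.5371; cost = 14.16%.
Term loan: weight = 0.24/2.29 = 0.1048; after-tax cost = 4.3% × (1 − 34.6%) = 2.8122%.
Senior notes: weight = 0.36/2.29 = 0.1572; after-tax cost = 3.26% × (1 − 34.6%) = 2.1320%.
Mortgage bonds: weight = 0.46/2.29 = 0.2009; after-tax cost = 3.83% × (1 − 34.6%) = 2.5048%.
WACC = 0.5371 × 14.1600% + 0.1048 × 2.8122% + 0.1572 × 2.1320% + 0.2009 × 2.5048% = 8.7386%.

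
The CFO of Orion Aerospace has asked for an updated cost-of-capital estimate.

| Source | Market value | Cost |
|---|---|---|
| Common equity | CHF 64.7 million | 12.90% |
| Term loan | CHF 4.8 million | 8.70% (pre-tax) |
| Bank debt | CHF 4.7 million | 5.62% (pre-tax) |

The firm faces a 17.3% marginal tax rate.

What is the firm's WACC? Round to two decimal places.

Total capital V = 64.7 + 4.8 + 4.7 = 74.2.
Equity: weight = 64.7/74.2 = 0.8720; cost = 12.9%.
Term loan: weight = 4.8/74.2 = 0.0647; after-tax cost = 8.7% × (1 − 17.3%) = 7.1949%.
Bank debt: weight = 4.7/74.2 = 0.0633; after-tax cost = 5.62% × (1 − 17.3%) = 4.6477%.
WACC = 0.8720 × 12.9000% + 0.0647 × 7.1949% + 0.0633 × 4.6477% = 12.0082%.

12.01%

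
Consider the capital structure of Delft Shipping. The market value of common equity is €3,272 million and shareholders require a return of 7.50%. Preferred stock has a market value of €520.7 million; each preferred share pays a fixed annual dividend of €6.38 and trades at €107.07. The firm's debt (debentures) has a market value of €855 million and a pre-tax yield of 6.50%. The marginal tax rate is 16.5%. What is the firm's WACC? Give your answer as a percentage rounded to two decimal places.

Cost of preferred: Rp = 6.38 / 107.07 = 5.9587%.
Total capital V = 3272 + 520.7 + 855 = 4647.7.
Equity: weight = 3272/4647.7 = 0.7040; cost = 7.5%.
Preferred: weight = 520.7/4647.7 = 0.1120; cost = 5.9587%.
Debentures: weight = 855/4647.7 = 0.1840; after-tax cost = 6.5% × (1 − 16.5%) = 5.4275%.
WACC = 0.7040 × 7.5000% + 0.1120 × 5.9587% + 0.1840 × 5.4275% = 6.9461%.

6.95%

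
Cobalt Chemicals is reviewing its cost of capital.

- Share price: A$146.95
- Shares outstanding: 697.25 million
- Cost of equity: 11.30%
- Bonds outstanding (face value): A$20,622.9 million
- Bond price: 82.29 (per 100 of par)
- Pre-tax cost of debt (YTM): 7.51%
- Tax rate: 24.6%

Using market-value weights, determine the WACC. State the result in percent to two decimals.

10.50%

Market value of equity E = 146.95 × 697.25m = 102460.8875m. Market value of debt D = 20622.9m × 82.29/100 = 16970.58441m.
Total capital V = 102460.8875 + 16970.58441 = 119431.47191.
Equity: weight = 102460.8875/119431.47191 = 0.8579; cost = 11.3%.
Bonds outstanding: weight = 16970.58441/119431.47191 = 0.1421; after-tax cost = 7.51% × (1 − 24.6%) = 5.6625%.
WACC = 0.8579 × 11.3000% + 0.1421 × 5.6625% = 10.4989%.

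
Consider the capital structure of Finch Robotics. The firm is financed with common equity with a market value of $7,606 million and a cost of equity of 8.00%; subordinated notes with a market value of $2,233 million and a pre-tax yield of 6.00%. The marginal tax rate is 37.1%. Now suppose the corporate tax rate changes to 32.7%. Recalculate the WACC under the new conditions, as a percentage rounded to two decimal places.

7.10%

After the change:
Total capital V = 7606 + 2233 = 9839.
Equity: weight = 7606/9839 = 0.7730; cost = 8%.
Subordinated notes: weight = 2233/9839 = 0.2270; after-tax cost = 6% × (1 − 32.7%) = 4.0380%.
WACC = 0.7730 × 8.0000% + 0.2270 × 4.0380% = 7.1008%.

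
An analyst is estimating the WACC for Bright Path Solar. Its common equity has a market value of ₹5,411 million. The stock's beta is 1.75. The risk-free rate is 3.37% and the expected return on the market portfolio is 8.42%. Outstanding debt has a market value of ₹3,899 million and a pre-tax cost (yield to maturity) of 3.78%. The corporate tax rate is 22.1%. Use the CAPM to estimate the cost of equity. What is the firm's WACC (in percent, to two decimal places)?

Market risk premium = 8.42% − 3.37% = 5.05%.
Cost of equity via CAPM: Re = 3.37% + 1.75 × 5.05% = 12.2075%.
Total capital V = 5411 + 3899 = 9310.
Equity: weight = 5411/9310 = 0.5812; cost = 12.2075%.
Debt: weight = 3899/9310 = 0.4188; after-tax cost = 3.78% × (1 − 22.1%) = 2.9446%.
WACC = 0.5812 × 12.2075% + 0.4188 × 2.9446% = 8.3282%.

8.33%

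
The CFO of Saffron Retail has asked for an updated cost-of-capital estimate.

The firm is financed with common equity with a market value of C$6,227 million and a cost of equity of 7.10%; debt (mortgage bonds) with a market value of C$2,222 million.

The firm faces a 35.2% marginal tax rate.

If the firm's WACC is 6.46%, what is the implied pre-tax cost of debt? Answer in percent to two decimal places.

7.20%

Total capital V = 6227 + 2222 = 8449.
Equity weight = 6227/8449 = 0.7370.
Mortgage bonds weight = 2222/8449 = 0.2630.
Equity contribution = 0.7370 × 7.1% = 5.2328%.
Remaining for debt = 6.46% − 5.2328% = 1.2272%.
Rd × (1 − 35.2%) × 0.2630 = 1.2272%  ⇒  Rd = 7.2013%.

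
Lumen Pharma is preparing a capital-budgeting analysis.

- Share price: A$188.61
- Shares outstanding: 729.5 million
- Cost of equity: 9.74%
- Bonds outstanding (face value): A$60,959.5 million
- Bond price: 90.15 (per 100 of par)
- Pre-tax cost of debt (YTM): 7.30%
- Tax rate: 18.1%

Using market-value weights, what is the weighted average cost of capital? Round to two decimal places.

8.67%

Market value of equity E = 188.61 × 729.5m = 137590.995m. Market value of debt D = 60959.5m × 90.15/100 = 54954.98925m.
Total capital V = 137590.995 + 54954.98925 = 192545.98425.
Equity: weight = 137590.995/192545.98425 = 0.7146; cost = 9.74%.
Bonds outstanding: weight = 54954.98925/192545.98425 = 0.2854; after-tax cost = 7.3% × (1 − 18.1%) = 5.9787%.
WACC = 0.7146 × 9.7400% + 0.2854 × 5.9787% = 8.6665%.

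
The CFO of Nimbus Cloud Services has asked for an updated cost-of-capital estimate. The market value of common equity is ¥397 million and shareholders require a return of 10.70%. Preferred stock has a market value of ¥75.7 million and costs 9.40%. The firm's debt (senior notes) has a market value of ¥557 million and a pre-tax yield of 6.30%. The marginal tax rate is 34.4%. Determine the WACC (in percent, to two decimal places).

7.05%

Total capital V = 397 + 75.7 + 557 = 1029.7.
Equity: weight = 397/1029.7 = 0.3855; cost = 10.7%.
Preferred: weight = 75.7/1029.7 = 0.0735; cost = 9.4%.
Senior notes: weight = 557/1029.7 = 0.5409; after-tax cost = 6.3% × (1 − 34.4%) = 4.1328%.
WACC = 0.3855 × 10.7000% + 0.0735 × 9.4000% + 0.5409 × 4.1328% = 7.0520%.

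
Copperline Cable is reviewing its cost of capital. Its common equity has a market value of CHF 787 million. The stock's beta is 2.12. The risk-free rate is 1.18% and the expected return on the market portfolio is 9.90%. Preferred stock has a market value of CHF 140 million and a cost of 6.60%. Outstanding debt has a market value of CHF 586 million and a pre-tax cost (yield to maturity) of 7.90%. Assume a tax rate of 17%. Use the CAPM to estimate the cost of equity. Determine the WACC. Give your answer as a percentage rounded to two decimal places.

Market risk premium = 9.9% − 1.18% = 8.72%.
Cost of equity via CAPM: Re = 1.18% + 2.12 × 8.72% = 19.6664%.
Total capital V = 787 + 140 + 586 = 1513.
Equity: weight = 787/1513 = 0.5202; cost = 19.6664%.
Preferred: weight = 140/1513 = 0.0925; cost = 6.6%.
Debt: weight = 586/1513 = 0.3873; after-tax cost = 7.9% × (1 − 17%) = 6.5570%.
WACC = 0.5202 × 19.6664% + 0.0925 × 6.6000% + 0.3873 × 6.5570% = 13.3799%.

13.38%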